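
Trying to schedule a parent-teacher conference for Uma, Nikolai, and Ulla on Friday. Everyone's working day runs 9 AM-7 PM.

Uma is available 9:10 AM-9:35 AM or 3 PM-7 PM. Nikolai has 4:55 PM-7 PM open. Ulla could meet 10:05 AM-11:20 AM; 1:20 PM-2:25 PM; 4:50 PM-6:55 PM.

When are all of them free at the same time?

16:55-18:55

Uma ∩ Nikolai: 16:55-19:00.
Uma ∩ Nikolai ∩ Ulla: 16:55-18:55.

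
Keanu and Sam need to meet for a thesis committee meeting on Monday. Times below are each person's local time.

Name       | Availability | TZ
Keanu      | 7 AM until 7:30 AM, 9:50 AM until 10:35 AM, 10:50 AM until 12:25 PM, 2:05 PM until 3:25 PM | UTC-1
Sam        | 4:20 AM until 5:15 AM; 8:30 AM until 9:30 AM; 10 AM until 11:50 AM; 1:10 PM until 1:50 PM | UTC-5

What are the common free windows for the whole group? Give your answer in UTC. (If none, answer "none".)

Keanu in UTC: 08:00-08:30, 10:50-11:35, 11:50-13:25, 15:05-16:25 (add 1h to convert from UTC-1).
Sam in UTC: 09:20-10:15, 13:30-14:30, 15:00-16:50, 18:10-18:50 (add 5h to convert from UTC-5).
Keanu ∩ Sam: 15:05-16:25.

15:05-16:25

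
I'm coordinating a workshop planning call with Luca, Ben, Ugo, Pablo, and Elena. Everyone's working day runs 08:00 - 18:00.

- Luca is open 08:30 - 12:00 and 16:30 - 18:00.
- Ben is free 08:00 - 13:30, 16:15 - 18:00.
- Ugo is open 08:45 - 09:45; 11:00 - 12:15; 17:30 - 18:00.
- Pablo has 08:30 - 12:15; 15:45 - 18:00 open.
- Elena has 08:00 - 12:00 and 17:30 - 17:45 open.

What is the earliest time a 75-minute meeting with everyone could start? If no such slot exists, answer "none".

none

Luca ∩ Ben: 08:30-12:00, 16:30-18:00.
Luca ∩ Ben ∩ Ugo: 08:45-09:45, 11:00-12:00, 17:30-18:00.
Luca ∩ Ben ∩ Ugo ∩ Pablo: 08:45-09:45, 11:00-12:00, 17:30-18:00.
Luca ∩ Ben ∩ Ugo ∩ Pablo ∩ Elena: 08:45-09:45, 11:00-12:00, 17:30-17:45.
No common window is at least 75 minutes long.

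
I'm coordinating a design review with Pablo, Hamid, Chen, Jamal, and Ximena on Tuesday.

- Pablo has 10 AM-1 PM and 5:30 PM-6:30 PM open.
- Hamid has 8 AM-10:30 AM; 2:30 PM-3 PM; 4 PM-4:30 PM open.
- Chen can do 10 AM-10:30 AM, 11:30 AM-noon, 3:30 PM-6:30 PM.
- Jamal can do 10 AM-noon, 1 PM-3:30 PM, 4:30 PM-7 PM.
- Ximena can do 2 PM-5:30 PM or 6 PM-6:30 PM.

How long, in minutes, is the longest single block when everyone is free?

0

Pablo ∩ Hamid: 10:00-10:30.
Pablo ∩ Hamid ∩ Chen: 10:00-10:30.
Pablo ∩ Hamid ∩ Chen ∩ Jamal: 10:00-10:30.
Pablo ∩ Hamid ∩ Chen ∩ Jamal ∩ Ximena: ∅.
There is no time when everyone is free.
No common window exists, so the longest block is 0 minutes.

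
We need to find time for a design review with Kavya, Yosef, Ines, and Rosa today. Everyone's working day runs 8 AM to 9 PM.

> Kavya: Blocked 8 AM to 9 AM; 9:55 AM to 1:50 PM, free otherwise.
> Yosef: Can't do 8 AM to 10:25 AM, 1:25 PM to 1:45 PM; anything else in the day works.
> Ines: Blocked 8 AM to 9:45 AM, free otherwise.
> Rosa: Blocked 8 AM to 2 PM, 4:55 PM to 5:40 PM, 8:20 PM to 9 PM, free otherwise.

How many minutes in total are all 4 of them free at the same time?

Kavya free: 09:00-09:55, 13:50-21:00 (invert busy blocks within the working day).
Yosef free: 10:25-13:25, 13:45-21:00 (invert busy blocks within the working day).
Ines free: 09:45-21:00 (invert busy blocks within the working day).
Rosa free: 14:00-16:55, 17:40-20:20 (invert busy blocks within the working day).
Kavya ∩ Yosef: 13:50-21:00.
Kavya ∩ Yosef ∩ Ines: 13:50-21:00.
Kavya ∩ Yosef ∩ Ines ∩ Rosa: 14:00-16:55, 17:40-20:20.
Summing the common windows: 175 + 160 = 335 minutes.

335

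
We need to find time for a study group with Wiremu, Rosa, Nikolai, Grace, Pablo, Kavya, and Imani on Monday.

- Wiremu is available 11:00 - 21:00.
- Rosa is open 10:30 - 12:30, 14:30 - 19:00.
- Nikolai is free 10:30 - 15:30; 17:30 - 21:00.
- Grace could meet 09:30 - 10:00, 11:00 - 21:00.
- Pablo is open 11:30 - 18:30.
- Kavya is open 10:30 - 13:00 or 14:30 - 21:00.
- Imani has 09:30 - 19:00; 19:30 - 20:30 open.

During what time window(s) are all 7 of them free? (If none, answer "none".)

Wiremu ∩ Rosa: 11:00-12:30, 14:30-19:00.
Wiremu ∩ Rosa ∩ Nikolai: 11:00-12:30, 14:30-15:30, 17:30-19:00.
Wiremu ∩ Rosa ∩ Nikolai ∩ Grace: 11:00-12:30, 14:30-15:30, 17:30-19:00.
Wiremu ∩ Rosa ∩ Nikolai ∩ Grace ∩ Pablo: 11:30-12:30, 14:30-15:30, 17:30-18:30.
Wiremu ∩ Rosa ∩ Nikolai ∩ Grace ∩ Pablo ∩ Kavya: 11:30-12:30, 14:30-15:30, 17:30-18:30.
Wiremu ∩ Rosa ∩ Nikolai ∩ Grace ∩ Pablo ∩ Kavya ∩ Imani: 11:30-12:30, 14:30-15:30, 17:30-18:30.
So the common availability across everyone is 11:30-12:30, 14:30-15:30, 17:30-18:30.

11:30-12:30, 14:30-15:30, 17:30-18:30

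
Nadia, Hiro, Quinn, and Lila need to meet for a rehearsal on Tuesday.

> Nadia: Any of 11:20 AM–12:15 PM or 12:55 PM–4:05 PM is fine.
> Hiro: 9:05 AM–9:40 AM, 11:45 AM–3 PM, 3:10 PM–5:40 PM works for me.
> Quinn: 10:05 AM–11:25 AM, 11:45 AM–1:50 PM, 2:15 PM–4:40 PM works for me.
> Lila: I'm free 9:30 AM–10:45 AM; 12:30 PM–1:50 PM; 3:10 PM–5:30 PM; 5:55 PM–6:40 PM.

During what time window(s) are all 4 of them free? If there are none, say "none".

Nadia ∩ Hiro: 11:45-12:15, 12:55-15:00, 15:10-16:05.
Nadia ∩ Hiro ∩ Quinn: 11:45-12:15, 12:55-13:50, 14:15-15:00, 15:10-16:05.
Nadia ∩ Hiro ∩ Quinn ∩ Lila: 12:55-13:50, 15:10-16:05.
Those are the intersection windows.

12:55-13:50, 15:10-16:05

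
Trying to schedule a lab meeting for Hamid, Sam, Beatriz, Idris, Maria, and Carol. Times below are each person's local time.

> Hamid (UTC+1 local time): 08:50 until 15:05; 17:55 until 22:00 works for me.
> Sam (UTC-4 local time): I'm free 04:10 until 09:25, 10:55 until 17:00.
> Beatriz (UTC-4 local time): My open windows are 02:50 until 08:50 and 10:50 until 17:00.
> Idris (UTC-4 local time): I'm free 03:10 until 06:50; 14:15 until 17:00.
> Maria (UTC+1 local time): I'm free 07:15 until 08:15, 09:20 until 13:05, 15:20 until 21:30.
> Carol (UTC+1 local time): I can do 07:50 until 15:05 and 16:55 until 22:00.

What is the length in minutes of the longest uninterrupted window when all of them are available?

150

Hamid in UTC: 07:50-14:05, 16:55-21:00 (subtract 1h to convert from UTC+1).
Sam in UTC: 08:10-13:25, 14:55-21:00 (add 4h to convert from UTC-4).
Beatriz in UTC: 06:50-12:50, 14:50-21:00 (add 4h to convert from UTC-4).
Idris in UTC: 07:10-10:50, 18:15-21:00 (add 4h to convert from UTC-4).
Maria in UTC: 06:15-07:15, 08:20-12:05, 14:20-20:30 (subtract 1h to convert from UTC+1).
Carol in UTC: 06:50-14:05, 15:55-21:00 (subtract 1h to convert from UTC+1).
Hamid ∩ Sam: 08:10-13:25, 16:55-21:00.
Hamid ∩ Sam ∩ Beatriz: 08:10-12:50, 16:55-21:00.
Hamid ∩ Sam ∩ Beatriz ∩ Idris: 08:10-10:50, 18:15-21:00.
Hamid ∩ Sam ∩ Beatriz ∩ Idris ∩ Maria: 08:20-10:50, 18:15-20:30.
Hamid ∩ Sam ∩ Beatriz ∩ Idris ∩ Maria ∩ Carol: 08:20-10:50, 18:15-20:30.
So the common availability across everyone is 08:20-10:50, 18:15-20:30.
The longest is 08:20-10:50 at 150 minutes.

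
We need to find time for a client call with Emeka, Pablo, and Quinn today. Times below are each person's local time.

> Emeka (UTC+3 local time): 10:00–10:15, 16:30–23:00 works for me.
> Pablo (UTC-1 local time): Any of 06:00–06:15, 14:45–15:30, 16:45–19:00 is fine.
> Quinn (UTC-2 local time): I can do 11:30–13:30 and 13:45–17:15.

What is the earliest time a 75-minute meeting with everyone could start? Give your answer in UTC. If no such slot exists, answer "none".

Emeka in UTC: 07:00-07:15, 13:30-20:00 (subtract 3h to convert from UTC+3).
Pablo in UTC: 07:00-07:15, 15:45-16:30, 17:45-20:00 (add 1h to convert from UTC-1).
Quinn in UTC: 13:30-15:30, 15:45-19:15 (add 2h to convert from UTC-2).
Emeka ∩ Pablo: 07:00-07:15, 15:45-16:30, 17:45-20:00.
Emeka ∩ Pablo ∩ Quinn: 15:45-16:30, 17:45-19:15.
So the common availability across everyone is 15:45-16:30, 17:45-19:15.
The first common window of at least 75 minutes is 17:45-19:15, so the earliest start is 17:45.

17:45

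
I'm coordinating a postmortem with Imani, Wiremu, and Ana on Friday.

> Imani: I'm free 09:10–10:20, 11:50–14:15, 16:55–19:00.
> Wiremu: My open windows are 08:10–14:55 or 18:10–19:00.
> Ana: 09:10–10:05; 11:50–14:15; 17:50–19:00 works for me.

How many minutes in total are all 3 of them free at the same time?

250

Imani ∩ Wiremu: 09:10-10:20, 11:50-14:15, 18:10-19:00.
Imani ∩ Wiremu ∩ Ana: 09:10-10:05, 11:50-14:15, 18:10-19:00.
Summing the common windows: 55 + 145 + 50 = 250 minutes.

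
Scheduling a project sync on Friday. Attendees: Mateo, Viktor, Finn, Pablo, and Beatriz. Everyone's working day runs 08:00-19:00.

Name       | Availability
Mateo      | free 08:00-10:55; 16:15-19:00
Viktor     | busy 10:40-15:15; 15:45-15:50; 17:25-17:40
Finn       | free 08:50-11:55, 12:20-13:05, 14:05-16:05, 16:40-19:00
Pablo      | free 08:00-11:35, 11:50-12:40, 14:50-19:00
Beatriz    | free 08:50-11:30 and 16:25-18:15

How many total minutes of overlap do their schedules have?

190

Mateo free: 08:00-10:55, 16:15-19:00.
Viktor free: 08:00-10:40, 15:15-15:45, 15:50-17:25, 17:40-19:00 (invert busy blocks within the working day).
Finn free: 08:50-11:55, 12:20-13:05, 14:05-16:05, 16:40-19:00.
Pablo free: 08:00-11:35, 11:50-12:40, 14:50-19:00.
Beatriz free: 08:50-11:30, 16:25-18:15.
Mateo ∩ Viktor: 08:00-10:40, 16:15-17:25, 17:40-19:00.
Mateo ∩ Viktor ∩ Finn: 08:50-10:40, 16:40-17:25, 17:40-19:00.
Mateo ∩ Viktor ∩ Finn ∩ Pablo: 08:50-10:40, 16:40-17:25, 17:40-19:00.
Mateo ∩ Viktor ∩ Finn ∩ Pablo ∩ Beatriz: 08:50-10:40, 16:40-17:25, 17:40-18:15.
So the common availability across everyone is 08:50-10:40, 16:40-17:25, 17:40-18:15.
Summing the common windows: 110 + 45 + 35 = 190 minutes.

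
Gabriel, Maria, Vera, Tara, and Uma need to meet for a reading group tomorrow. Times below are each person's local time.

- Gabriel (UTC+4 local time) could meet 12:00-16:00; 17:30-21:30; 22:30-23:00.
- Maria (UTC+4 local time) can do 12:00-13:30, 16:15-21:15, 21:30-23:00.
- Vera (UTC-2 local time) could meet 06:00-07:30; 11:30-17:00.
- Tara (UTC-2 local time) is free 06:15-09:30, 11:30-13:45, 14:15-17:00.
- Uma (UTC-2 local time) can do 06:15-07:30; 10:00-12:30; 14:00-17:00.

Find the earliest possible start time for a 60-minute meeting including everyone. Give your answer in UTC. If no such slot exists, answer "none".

08:15

Gabriel in UTC: 08:00-12:00, 13:30-17:30, 18:30-19:00 (subtract 4h to convert from UTC+4).
Maria in UTC: 08:00-09:30, 12:15-17:15, 17:30-19:00 (subtract 4h to convert from UTC+4).
Vera in UTC: 08:00-09:30, 13:30-19:00 (add 2h to convert from UTC-2).
Tara in UTC: 08:15-11:30, 13:30-15:45, 16:15-19:00 (add 2h to convert from UTC-2).
Uma in UTC: 08:15-09:30, 12:00-14:30, 16:00-19:00 (add 2h to convert from UTC-2).
Gabriel ∩ Maria: 08:00-09:30, 13:30-17:15, 18:30-19:00.
Gabriel ∩ Maria ∩ Vera: 08:00-09:30, 13:30-17:15, 18:30-19:00.
Gabriel ∩ Maria ∩ Vera ∩ Tara: 08:15-09:30, 13:30-15:45, 16:15-17:15, 18:30-19:00.
Gabriel ∩ Maria ∩ Vera ∩ Tara ∩ Uma: 08:15-09:30, 13:30-14:30, 16:15-17:15, 18:30-19:00.
The first common window of at least 60 minutes is 08:15-09:30, so the earliest start is 08:15.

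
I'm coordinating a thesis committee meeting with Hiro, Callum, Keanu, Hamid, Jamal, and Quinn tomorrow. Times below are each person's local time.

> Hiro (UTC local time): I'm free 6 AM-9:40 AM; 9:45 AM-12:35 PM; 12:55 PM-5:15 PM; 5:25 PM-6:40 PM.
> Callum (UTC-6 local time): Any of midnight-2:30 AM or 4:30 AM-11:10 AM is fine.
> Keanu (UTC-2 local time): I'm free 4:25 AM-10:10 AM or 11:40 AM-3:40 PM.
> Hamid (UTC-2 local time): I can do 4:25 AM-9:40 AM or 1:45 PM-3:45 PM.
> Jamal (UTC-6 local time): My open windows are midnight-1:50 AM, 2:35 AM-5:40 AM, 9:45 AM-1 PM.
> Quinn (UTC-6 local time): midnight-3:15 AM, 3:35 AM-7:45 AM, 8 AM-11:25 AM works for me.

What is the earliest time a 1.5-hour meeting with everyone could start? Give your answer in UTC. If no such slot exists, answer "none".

Hiro in UTC: 06:00-09:40, 09:45-12:35, 12:55-17:15, 17:25-18:40.
Callum in UTC: 06:00-08:30, 10:30-17:10 (add 6h to convert from UTC-6).
Keanu in UTC: 06:25-12:10, 13:40-17:40 (add 2h to convert from UTC-2).
Hamid in UTC: 06:25-11:40, 15:45-17:45 (add 2h to convert from UTC-2).
Jamal in UTC: 06:00-07:50, 08:35-11:40, 15:45-19:00 (add 6h to convert from UTC-6).
Quinn in UTC: 06:00-09:15, 09:35-13:45, 14:00-17:25 (add 6h to convert from UTC-6).
Hiro ∩ Callum: 06:00-08:30, 10:30-12:35, 12:55-17:10.
Hiro ∩ Callum ∩ Keanu: 06:25-08:30, 10:30-12:10, 13:40-17:10.
Hiro ∩ Callum ∩ Keanu ∩ Hamid: 06:25-08:30, 10:30-11:40, 15:45-17:10.
Hiro ∩ Callum ∩ Keanu ∩ Hamid ∩ Jamal: 06:25-07:50, 10:30-11:40, 15:45-17:10.
Hiro ∩ Callum ∩ Keanu ∩ Hamid ∩ Jamal ∩ Quinn: 06:25-07:50, 10:30-11:40, 15:45-17:10.
No common window is at least 90 minutes long.

none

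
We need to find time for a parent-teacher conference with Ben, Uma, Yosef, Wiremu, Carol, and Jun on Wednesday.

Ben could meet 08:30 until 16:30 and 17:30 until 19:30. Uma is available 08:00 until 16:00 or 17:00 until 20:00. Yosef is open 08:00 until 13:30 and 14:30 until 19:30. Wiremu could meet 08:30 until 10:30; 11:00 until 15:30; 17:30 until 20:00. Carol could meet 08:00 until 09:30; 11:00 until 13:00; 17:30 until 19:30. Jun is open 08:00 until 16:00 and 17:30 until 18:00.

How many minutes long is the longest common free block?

Ben ∩ Uma: 08:30-16:00, 17:30-19:30.
Ben ∩ Uma ∩ Yosef: 08:30-13:30, 14:30-16:00, 17:30-19:30.
Ben ∩ Uma ∩ Yosef ∩ Wiremu: 08:30-10:30, 11:00-13:30, 14:30-15:30, 17:30-19:30.
Ben ∩ Uma ∩ Yosef ∩ Wiremu ∩ Carol: 08:30-09:30, 11:00-13:00, 17:30-19:30.
Ben ∩ Uma ∩ Yosef ∩ Wiremu ∩ Carol ∩ Jun: 08:30-09:30, 11:00-13:00, 17:30-18:00.
So the common availability across everyone is 08:30-09:30, 11:00-13:00, 17:30-18:00.
The longest is 11:00-13:00 at 120 minutes.

120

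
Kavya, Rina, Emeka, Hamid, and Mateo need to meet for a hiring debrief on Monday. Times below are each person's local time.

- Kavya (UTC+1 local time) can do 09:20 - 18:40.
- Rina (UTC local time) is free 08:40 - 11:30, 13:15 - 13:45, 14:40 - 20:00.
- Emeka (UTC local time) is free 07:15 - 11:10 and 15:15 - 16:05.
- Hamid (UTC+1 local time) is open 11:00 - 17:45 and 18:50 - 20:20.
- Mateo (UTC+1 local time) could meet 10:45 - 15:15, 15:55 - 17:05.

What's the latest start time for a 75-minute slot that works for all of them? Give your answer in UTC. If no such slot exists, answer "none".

Kavya in UTC: 08:20-17:40 (subtract 1h to convert from UTC+1).
Rina in UTC: 08:40-11:30, 13:15-13:45, 14:40-20:00.
Emeka in UTC: 07:15-11:10, 15:15-16:05.
Hamid in UTC: 10:00-16:45, 17:50-19:20 (subtract 1h to convert from UTC+1).
Mateo in UTC: 09:45-14:15, 14:55-16:05 (subtract 1h to convert from UTC+1).
Kavya ∩ Rina: 08:40-11:30, 13:15-13:45, 14:40-17:40.
Kavya ∩ Rina ∩ Emeka: 08:40-11:10, 15:15-16:05.
Kavya ∩ Rina ∩ Emeka ∩ Hamid: 10:00-11:10, 15:15-16:05.
Kavya ∩ Rina ∩ Emeka ∩ Hamid ∩ Mateo: 10:00-11:10, 15:15-16:05.
No common window is at least 75 minutes long.

none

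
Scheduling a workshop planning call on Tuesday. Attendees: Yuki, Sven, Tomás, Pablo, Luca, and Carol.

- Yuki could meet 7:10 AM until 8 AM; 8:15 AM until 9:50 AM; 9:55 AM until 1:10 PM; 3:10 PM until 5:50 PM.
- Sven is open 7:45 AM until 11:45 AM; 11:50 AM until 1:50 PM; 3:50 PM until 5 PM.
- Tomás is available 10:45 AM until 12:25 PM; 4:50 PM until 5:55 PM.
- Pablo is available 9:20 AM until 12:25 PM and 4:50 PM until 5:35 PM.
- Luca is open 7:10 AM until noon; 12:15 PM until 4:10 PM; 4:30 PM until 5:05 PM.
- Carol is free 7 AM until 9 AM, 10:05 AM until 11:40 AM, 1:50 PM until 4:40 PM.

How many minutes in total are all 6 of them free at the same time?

55

Yuki ∩ Sven: 07:45-08:00, 08:15-09:50, 09:55-11:45, 11:50-13:10, 15:50-17:00.
Yuki ∩ Sven ∩ Tomás: 10:45-11:45, 11:50-12:25, 16:50-17:00.
Yuki ∩ Sven ∩ Tomás ∩ Pablo: 10:45-11:45, 11:50-12:25, 16:50-17:00.
Yuki ∩ Sven ∩ Tomás ∩ Pablo ∩ Luca: 10:45-11:45, 11:50-12:00, 12:15-12:25, 16:50-17:00.
Yuki ∩ Sven ∩ Tomás ∩ Pablo ∩ Luca ∩ Carol: 10:45-11:40.
That's a single block of 55 minutes.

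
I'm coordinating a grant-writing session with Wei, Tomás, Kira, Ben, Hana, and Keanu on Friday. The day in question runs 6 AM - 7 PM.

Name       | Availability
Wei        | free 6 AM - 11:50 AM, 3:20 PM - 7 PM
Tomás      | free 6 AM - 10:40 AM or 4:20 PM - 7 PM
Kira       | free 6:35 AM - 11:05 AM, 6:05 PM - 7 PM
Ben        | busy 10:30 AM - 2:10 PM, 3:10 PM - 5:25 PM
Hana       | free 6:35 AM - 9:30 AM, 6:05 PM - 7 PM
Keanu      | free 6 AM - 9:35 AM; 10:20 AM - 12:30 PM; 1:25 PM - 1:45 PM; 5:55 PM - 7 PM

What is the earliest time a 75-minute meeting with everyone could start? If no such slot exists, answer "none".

Wei free: 06:00-11:50, 15:20-19:00.
Tomás free: 06:00-10:40, 16:20-19:00.
Kira free: 06:35-11:05, 18:05-19:00.
Ben free: 06:00-10:30, 14:10-15:10, 17:25-19:00 (invert busy blocks within the working day).
Hana free: 06:35-09:30, 18:05-19:00.
Keanu free: 06:00-09:35, 10:20-12:30, 13:25-13:45, 17:55-19:00.
Wei ∩ Tomás: 06:00-10:40, 16:20-19:00.
Wei ∩ Tomás ∩ Kira: 06:35-10:40, 18:05-19:00.
Wei ∩ Tomás ∩ Kira ∩ Ben: 06:35-10:30, 18:05-19:00.
Wei ∩ Tomás ∩ Kira ∩ Ben ∩ Hana: 06:35-09:30, 18:05-19:00.
Wei ∩ Tomás ∩ Kira ∩ Ben ∩ Hana ∩ Keanu: 06:35-09:30, 18:05-19:00.
The first common window of at least 75 minutes is 06:35-09:30, so the earliest start is 06:35.

06:35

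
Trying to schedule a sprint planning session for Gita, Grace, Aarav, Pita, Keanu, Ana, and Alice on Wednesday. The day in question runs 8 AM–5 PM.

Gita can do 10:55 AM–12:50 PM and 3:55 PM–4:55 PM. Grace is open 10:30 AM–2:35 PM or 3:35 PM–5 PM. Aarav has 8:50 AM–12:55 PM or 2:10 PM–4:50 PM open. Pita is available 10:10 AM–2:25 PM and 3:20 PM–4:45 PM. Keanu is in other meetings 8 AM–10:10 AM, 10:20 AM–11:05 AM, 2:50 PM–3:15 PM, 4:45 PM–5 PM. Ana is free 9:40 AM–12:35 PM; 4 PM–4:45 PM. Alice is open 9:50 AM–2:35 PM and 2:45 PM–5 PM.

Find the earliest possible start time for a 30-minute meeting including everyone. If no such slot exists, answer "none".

Gita free: 10:55-12:50, 15:55-16:55.
Grace free: 10:30-14:35, 15:35-17:00.
Aarav free: 08:50-12:55, 14:10-16:50.
Pita free: 10:10-14:25, 15:20-16:45.
Keanu free: 10:10-10:20, 11:05-14:50, 15:15-16:45 (invert busy blocks within the working day).
Ana free: 09:40-12:35, 16:00-16:45.
Alice free: 09:50-14:35, 14:45-17:00.
Gita ∩ Grace: 10:55-12:50, 15:55-16:55.
Gita ∩ Grace ∩ Aarav: 10:55-12:50, 15:55-16:50.
Gita ∩ Grace ∩ Aarav ∩ Pita: 10:55-12:50, 15:55-16:45.
Gita ∩ Grace ∩ Aarav ∩ Pita ∩ Keanu: 11:05-12:50, 15:55-16:45.
Gita ∩ Grace ∩ Aarav ∩ Pita ∩ Keanu ∩ Ana: 11:05-12:35, 16:00-16:45.
Gita ∩ Grace ∩ Aarav ∩ Pita ∩ Keanu ∩ Ana ∩ Alice: 11:05-12:35, 16:00-16:45.
The first common window of at least 30 minutes is 11:05-12:35, so the earliest start is 11:05.

11:05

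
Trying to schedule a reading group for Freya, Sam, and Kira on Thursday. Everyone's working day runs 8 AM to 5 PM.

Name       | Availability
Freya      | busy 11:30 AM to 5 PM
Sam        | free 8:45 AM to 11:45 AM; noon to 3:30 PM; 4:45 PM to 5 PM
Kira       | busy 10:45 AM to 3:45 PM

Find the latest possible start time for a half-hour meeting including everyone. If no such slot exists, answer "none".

Freya free: 08:00-11:30 (invert busy blocks within the working day).
Sam free: 08:45-11:45, 12:00-15:30, 16:45-17:00.
Kira free: 08:00-10:45, 15:45-17:00 (invert busy blocks within the working day).
Freya ∩ Sam: 08:45-11:30.
Freya ∩ Sam ∩ Kira: 08:45-10:45.
The last common window of at least 30 minutes is 08:45-10:45; a 30-minute meeting can start as late as 10:15 and still end by 10:45.

10:15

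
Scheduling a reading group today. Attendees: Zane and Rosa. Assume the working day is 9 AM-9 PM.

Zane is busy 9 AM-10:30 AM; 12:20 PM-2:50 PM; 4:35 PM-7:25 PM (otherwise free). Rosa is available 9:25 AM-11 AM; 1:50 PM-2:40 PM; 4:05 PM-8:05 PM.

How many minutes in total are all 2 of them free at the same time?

Zane free: 10:30-12:20, 14:50-16:35, 19:25-21:00 (invert busy blocks within the working day).
Rosa free: 09:25-11:00, 13:50-14:40, 16:05-20:05.
Zane ∩ Rosa: 10:30-11:00, 16:05-16:35, 19:25-20:05.
Summing the common windows: 30 + 30 + 40 = 100 minutes.

100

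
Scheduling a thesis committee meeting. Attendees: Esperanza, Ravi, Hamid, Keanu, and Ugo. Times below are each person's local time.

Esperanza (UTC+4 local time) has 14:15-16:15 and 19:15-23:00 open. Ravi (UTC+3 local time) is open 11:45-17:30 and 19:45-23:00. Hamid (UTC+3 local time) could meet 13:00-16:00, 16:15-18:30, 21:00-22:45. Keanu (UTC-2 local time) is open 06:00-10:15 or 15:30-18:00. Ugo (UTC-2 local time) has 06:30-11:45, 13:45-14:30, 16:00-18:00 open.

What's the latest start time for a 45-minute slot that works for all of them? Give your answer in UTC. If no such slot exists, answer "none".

18:15

Esperanza in UTC: 10:15-12:15, 15:15-19:00 (subtract 4h to convert from UTC+4).
Ravi in UTC: 08:45-14:30, 16:45-20:00 (subtract 3h to convert from UTC+3).
Hamid in UTC: 10:00-13:00, 13:15-15:30, 18:00-19:45 (subtract 3h to convert from UTC+3).
Keanu in UTC: 08:00-12:15, 17:30-20:00 (add 2h to convert from UTC-2).
Ugo in UTC: 08:30-13:45, 15:45-16:30, 18:00-20:00 (add 2h to convert from UTC-2).
Esperanza ∩ Ravi: 10:15-12:15, 16:45-19:00.
Esperanza ∩ Ravi ∩ Hamid: 10:15-12:15, 18:00-19:00.
Esperanza ∩ Ravi ∩ Hamid ∩ Keanu: 10:15-12:15, 18:00-19:00.
Esperanza ∩ Ravi ∩ Hamid ∩ Keanu ∩ Ugo: 10:15-12:15, 18:00-19:00.
Those are the intersection windows.
The last common window of at least 45 minutes is 18:00-19:00; a 45-minute meeting can start as late as 18:15 and still end by 19:00.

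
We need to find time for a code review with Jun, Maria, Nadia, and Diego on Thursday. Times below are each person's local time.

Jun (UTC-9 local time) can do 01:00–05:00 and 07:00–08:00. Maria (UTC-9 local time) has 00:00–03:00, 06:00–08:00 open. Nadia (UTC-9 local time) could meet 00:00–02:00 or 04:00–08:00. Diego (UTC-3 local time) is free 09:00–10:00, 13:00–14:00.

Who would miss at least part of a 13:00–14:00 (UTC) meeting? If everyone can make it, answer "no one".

Jun in UTC: 10:00-14:00, 16:00-17:00 (add 9h to convert from UTC-9).
Maria in UTC: 09:00-12:00, 15:00-17:00 (add 9h to convert from UTC-9).
Nadia in UTC: 09:00-11:00, 13:00-17:00 (add 9h to convert from UTC-9).
Diego in UTC: 12:00-13:00, 16:00-17:00 (add 3h to convert from UTC-3).
Jun: free for 13:00-14:00. Maria: not fully free for 13:00-14:00. Nadia: free for 13:00-14:00. Diego: not fully free for 13:00-14:00.

Diego, Maria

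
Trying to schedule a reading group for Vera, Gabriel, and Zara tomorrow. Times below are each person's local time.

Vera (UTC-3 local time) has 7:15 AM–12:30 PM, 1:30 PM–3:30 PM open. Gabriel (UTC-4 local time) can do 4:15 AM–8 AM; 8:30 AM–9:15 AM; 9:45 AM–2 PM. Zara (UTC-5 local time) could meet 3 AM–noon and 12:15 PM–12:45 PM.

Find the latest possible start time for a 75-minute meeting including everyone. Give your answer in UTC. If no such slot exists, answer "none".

Vera in UTC: 10:15-15:30, 16:30-18:30 (add 3h to convert from UTC-3).
Gabriel in UTC: 08:15-12:00, 12:30-13:15, 13:45-18:00 (add 4h to convert from UTC-4).
Zara in UTC: 08:00-17:00, 17:15-17:45 (add 5h to convert from UTC-5).
Vera ∩ Gabriel: 10:15-12:00, 12:30-13:15, 13:45-15:30, 16:30-18:00.
Vera ∩ Gabriel ∩ Zara: 10:15-12:00, 12:30-13:15, 13:45-15:30, 16:30-17:00, 17:15-17:45.
The last common window of at least 75 minutes is 13:45-15:30; a 75-minute meeting can start as late as 14:15 and still end by 15:30.

14:15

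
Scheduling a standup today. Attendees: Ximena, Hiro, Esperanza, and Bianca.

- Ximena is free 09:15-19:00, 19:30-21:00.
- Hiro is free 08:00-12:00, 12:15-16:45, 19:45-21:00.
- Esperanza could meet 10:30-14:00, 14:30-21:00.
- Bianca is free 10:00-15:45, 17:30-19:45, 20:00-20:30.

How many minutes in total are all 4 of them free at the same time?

Ximena ∩ Hiro: 09:15-12:00, 12:15-16:45, 19:45-21:00.
Ximena ∩ Hiro ∩ Esperanza: 10:30-12:00, 12:15-14:00, 14:30-16:45, 19:45-21:00.
Ximena ∩ Hiro ∩ Esperanza ∩ Bianca: 10:30-12:00, 12:15-14:00, 14:30-15:45, 20:00-20:30.
Summing the common windows: 90 + 105 + 75 + 30 = 300 minutes.

300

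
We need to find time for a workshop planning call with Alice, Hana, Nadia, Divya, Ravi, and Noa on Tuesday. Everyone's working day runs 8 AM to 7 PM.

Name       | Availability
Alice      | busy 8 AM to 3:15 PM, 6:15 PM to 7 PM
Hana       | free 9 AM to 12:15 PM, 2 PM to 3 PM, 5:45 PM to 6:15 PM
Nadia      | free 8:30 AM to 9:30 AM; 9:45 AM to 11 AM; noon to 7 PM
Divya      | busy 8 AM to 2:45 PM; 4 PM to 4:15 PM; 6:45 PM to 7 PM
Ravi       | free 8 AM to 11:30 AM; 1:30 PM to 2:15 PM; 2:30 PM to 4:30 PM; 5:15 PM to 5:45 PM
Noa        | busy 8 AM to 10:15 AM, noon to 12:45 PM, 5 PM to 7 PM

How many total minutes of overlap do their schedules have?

0

Alice free: 15:15-18:15 (invert busy blocks within the working day).
Hana free: 09:00-12:15, 14:00-15:00, 17:45-18:15.
Nadia free: 08:30-09:30, 09:45-11:00, 12:00-19:00.
Divya free: 14:45-16:00, 16:15-18:45 (invert busy blocks within the working day).
Ravi free: 08:00-11:30, 13:30-14:15, 14:30-16:30, 17:15-17:45.
Noa free: 10:15-12:00, 12:45-17:00 (invert busy blocks within the working day).
Alice ∩ Hana: 17:45-18:15.
Alice ∩ Hana ∩ Nadia: 17:45-18:15.
Alice ∩ Hana ∩ Nadia ∩ Divya: 17:45-18:15.
Alice ∩ Hana ∩ Nadia ∩ Divya ∩ Ravi: ∅.
Alice ∩ Hana ∩ Nadia ∩ Divya ∩ Ravi ∩ Noa: ∅.
There is no time when everyone is free.
There is no common window, so the total is 0 minutes.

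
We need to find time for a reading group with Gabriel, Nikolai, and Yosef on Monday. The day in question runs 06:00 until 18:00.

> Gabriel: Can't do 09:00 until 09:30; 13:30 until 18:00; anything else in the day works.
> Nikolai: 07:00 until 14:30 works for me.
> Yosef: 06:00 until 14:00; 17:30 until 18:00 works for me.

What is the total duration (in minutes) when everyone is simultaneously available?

Gabriel free: 06:00-09:00, 09:30-13:30 (invert busy blocks within the working day).
Nikolai free: 07:00-14:30.
Yosef free: 06:00-14:00, 17:30-18:00.
Gabriel ∩ Nikolai: 07:00-09:00, 09:30-13:30.
Gabriel ∩ Nikolai ∩ Yosef: 07:00-09:00, 09:30-13:30.
Summing the common windows: 120 + 240 = 360 minutes.

360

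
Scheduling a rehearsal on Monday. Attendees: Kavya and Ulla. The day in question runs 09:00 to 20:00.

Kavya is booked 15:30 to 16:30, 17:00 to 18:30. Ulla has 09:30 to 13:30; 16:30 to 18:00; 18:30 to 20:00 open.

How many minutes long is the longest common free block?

Kavya free: 09:00-15:30, 16:30-17:00, 18:30-20:00 (invert busy blocks within the working day).
Ulla free: 09:30-13:30, 16:30-18:00, 18:30-20:00.
Kavya ∩ Ulla: 09:30-13:30, 16:30-17:00, 18:30-20:00.
Those are the intersection windows.
The longest is 09:30-13:30 at 240 minutes.

240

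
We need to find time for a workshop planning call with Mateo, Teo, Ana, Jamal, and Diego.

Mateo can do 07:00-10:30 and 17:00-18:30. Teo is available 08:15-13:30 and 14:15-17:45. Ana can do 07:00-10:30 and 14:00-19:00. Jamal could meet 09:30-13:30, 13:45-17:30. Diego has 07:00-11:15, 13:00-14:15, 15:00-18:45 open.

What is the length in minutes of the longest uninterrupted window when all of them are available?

60

Mateo ∩ Teo: 08:15-10:30, 17:00-17:45.
Mateo ∩ Teo ∩ Ana: 08:15-10:30, 17:00-17:45.
Mateo ∩ Teo ∩ Ana ∩ Jamal: 09:30-10:30, 17:00-17:30.
Mateo ∩ Teo ∩ Ana ∩ Jamal ∩ Diego: 09:30-10:30, 17:00-17:30.
So the common availability across everyone is 09:30-10:30, 17:00-17:30.
The longest is 09:30-10:30 at 60 minutes.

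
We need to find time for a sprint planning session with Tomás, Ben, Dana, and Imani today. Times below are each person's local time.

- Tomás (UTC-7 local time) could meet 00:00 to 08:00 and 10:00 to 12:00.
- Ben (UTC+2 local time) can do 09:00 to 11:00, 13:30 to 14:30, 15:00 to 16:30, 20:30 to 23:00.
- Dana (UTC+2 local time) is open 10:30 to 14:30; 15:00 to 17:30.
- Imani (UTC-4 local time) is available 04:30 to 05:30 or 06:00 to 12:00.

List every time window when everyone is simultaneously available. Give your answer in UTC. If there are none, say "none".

Tomás in UTC: 07:00-15:00, 17:00-19:00 (add 7h to convert from UTC-7).
Ben in UTC: 07:00-09:00, 11:30-12:30, 13:00-14:30, 18:30-21:00 (subtract 2h to convert from UTC+2).
Dana in UTC: 08:30-12:30, 13:00-15:30 (subtract 2h to convert from UTC+2).
Imani in UTC: 08:30-09:30, 10:00-16:00 (add 4h to convert from UTC-4).
Tomás ∩ Ben: 07:00-09:00, 11:30-12:30, 13:00-14:30, 18:30-19:00.
Tomás ∩ Ben ∩ Dana: 08:30-09:00, 11:30-12:30, 13:00-14:30.
Tomás ∩ Ben ∩ Dana ∩ Imani: 08:30-09:00, 11:30-12:30, 13:00-14:30.
Those are the intersection windows.

08:30-09:00, 11:30-12:30, 13:00-14:30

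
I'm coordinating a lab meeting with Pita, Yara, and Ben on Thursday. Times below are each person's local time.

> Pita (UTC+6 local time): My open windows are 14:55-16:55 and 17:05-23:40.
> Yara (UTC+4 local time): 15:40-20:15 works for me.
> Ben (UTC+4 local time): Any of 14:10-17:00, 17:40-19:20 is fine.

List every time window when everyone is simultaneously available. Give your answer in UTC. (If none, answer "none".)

Pita in UTC: 08:55-10:55, 11:05-17:40 (subtract 6h to convert from UTC+6).
Yara in UTC: 11:40-16:15 (subtract 4h to convert from UTC+4).
Ben in UTC: 10:10-13:00, 13:40-15:20 (subtract 4h to convert from UTC+4).
Pita ∩ Yara: 11:40-16:15.
Pita ∩ Yara ∩ Ben: 11:40-13:00, 13:40-15:20.
Those are the intersection windows.

11:40-13:00, 13:40-15:20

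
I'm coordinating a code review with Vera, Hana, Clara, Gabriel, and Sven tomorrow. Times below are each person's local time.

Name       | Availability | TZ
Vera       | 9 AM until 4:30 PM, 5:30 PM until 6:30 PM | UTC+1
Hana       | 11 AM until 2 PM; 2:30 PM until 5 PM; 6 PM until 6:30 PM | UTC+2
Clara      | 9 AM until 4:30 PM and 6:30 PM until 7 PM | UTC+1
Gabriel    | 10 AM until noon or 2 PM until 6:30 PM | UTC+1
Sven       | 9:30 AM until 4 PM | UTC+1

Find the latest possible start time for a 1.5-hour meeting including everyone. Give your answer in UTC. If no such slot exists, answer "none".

13:30

Vera in UTC: 08:00-15:30, 16:30-17:30 (subtract 1h to convert from UTC+1).
Hana in UTC: 09:00-12:00, 12:30-15:00, 16:00-16:30 (subtract 2h to convert from UTC+2).
Clara in UTC: 08:00-15:30, 17:30-18:00 (subtract 1h to convert from UTC+1).
Gabriel in UTC: 09:00-11:00, 13:00-17:30 (subtract 1h to convert from UTC+1).
Sven in UTC: 08:30-15:00 (subtract 1h to convert from UTC+1).
Vera ∩ Hana: 09:00-12:00, 12:30-15:00.
Vera ∩ Hana ∩ Clara: 09:00-12:00, 12:30-15:00.
Vera ∩ Hana ∩ Clara ∩ Gabriel: 09:00-11:00, 13:00-15:00.
Vera ∩ Hana ∩ Clara ∩ Gabriel ∩ Sven: 09:00-11:00, 13:00-15:00.
The last common window of at least 90 minutes is 13:00-15:00; a 90-minute meeting can start as late as 13:30 and still end by 15:00.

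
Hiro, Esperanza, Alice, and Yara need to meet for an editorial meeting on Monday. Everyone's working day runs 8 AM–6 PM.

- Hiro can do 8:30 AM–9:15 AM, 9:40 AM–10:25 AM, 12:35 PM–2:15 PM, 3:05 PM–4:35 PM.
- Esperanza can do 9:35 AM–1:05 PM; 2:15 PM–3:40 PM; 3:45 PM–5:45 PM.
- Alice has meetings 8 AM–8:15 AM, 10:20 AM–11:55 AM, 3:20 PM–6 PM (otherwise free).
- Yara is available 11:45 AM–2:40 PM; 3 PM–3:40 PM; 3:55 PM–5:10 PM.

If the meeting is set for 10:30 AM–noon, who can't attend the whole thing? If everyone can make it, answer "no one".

Hiro free: 08:30-09:15, 09:40-10:25, 12:35-14:15, 15:05-16:35.
Esperanza free: 09:35-13:05, 14:15-15:40, 15:45-17:45.
Alice free: 08:15-10:20, 11:55-15:20 (invert busy blocks within the working day).
Yara free: 11:45-14:40, 15:00-15:40, 15:55-17:10.
Hiro: not fully free for 10:30-12:00. Esperanza: free for 10:30-12:00. Alice: not fully free for 10:30-12:00. Yara: not fully free for 10:30-12:00.

Alice, Hiro, Yara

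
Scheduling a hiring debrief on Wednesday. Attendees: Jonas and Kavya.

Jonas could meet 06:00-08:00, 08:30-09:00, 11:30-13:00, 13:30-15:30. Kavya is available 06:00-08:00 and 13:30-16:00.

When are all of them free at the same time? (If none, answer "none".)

Jonas ∩ Kavya: 06:00-08:00, 13:30-15:30.
So the common availability across everyone is 06:00-08:00, 13:30-15:30.

06:00-08:00, 13:30-15:30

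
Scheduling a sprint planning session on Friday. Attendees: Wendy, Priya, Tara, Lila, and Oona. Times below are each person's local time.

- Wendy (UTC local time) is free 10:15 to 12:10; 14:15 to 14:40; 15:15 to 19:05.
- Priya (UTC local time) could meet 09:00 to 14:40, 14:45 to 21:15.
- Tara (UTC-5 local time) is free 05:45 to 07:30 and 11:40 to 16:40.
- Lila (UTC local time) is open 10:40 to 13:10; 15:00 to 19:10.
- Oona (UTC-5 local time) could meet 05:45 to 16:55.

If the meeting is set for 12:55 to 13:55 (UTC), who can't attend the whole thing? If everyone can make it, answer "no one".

Wendy in UTC: 10:15-12:10, 14:15-14:40, 15:15-19:05.
Priya in UTC: 09:00-14:40, 14:45-21:15.
Tara in UTC: 10:45-12:30, 16:40-21:40 (add 5h to convert from UTC-5).
Lila in UTC: 10:40-13:10, 15:00-19:10.
Oona in UTC: 10:45-21:55 (add 5h to convert from UTC-5).
Wendy: not fully free for 12:55-13:55. Priya: free for 12:55-13:55. Tara: not fully free for 12:55-13:55. Lila: not fully free for 12:55-13:55. Oona: free for 12:55-13:55.

Lila, Tara, Wendy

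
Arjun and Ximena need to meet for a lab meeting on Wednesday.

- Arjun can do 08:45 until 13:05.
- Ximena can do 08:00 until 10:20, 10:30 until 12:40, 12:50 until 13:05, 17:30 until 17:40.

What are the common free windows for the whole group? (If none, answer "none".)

08:45-10:20, 10:30-12:40, 12:50-13:05

Arjun ∩ Ximena: 08:45-10:20, 10:30-12:40, 12:50-13:05.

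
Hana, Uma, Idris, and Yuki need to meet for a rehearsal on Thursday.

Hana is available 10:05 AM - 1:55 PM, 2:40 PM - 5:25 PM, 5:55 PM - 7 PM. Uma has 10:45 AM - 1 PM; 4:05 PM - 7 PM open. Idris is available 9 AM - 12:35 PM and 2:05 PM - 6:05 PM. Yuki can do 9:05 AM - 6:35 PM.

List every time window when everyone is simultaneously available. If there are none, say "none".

10:45-12:35, 16:05-17:25, 17:55-18:05

Hana ∩ Uma: 10:45-13:00, 16:05-17:25, 17:55-19:00.
Hana ∩ Uma ∩ Idris: 10:45-12:35, 16:05-17:25, 17:55-18:05.
Hana ∩ Uma ∩ Idris ∩ Yuki: 10:45-12:35, 16:05-17:25, 17:55-18:05.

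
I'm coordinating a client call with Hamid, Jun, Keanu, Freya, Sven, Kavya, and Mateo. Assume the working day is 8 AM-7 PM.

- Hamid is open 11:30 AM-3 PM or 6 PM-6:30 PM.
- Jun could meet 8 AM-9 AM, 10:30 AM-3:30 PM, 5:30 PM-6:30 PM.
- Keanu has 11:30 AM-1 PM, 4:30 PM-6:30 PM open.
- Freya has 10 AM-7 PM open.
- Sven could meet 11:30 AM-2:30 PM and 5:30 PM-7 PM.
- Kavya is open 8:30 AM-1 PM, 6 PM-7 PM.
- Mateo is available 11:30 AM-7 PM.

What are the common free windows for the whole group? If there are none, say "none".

11:30-13:00, 18:00-18:30

Hamid ∩ Jun: 11:30-15:00, 18:00-18:30.
Hamid ∩ Jun ∩ Keanu: 11:30-13:00, 18:00-18:30.
Hamid ∩ Jun ∩ Keanu ∩ Freya: 11:30-13:00, 18:00-18:30.
Hamid ∩ Jun ∩ Keanu ∩ Freya ∩ Sven: 11:30-13:00, 18:00-18:30.
Hamid ∩ Jun ∩ Keanu ∩ Freya ∩ Sven ∩ Kavya: 11:30-13:00, 18:00-18:30.
Hamid ∩ Jun ∩ Keanu ∩ Freya ∩ Sven ∩ Kavya ∩ Mateo: 11:30-13:00, 18:00-18:30.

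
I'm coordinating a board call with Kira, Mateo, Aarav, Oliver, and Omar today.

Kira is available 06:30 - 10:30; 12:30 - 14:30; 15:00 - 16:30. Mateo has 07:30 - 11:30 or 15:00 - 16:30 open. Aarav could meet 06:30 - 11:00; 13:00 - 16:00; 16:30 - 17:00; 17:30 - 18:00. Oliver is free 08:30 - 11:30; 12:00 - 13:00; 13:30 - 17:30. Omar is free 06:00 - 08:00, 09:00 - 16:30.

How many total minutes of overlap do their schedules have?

150

Kira ∩ Mateo: 07:30-10:30, 15:00-16:30.
Kira ∩ Mateo ∩ Aarav: 07:30-10:30, 15:00-16:00.
Kira ∩ Mateo ∩ Aarav ∩ Oliver: 08:30-10:30, 15:00-16:00.
Kira ∩ Mateo ∩ Aarav ∩ Oliver ∩ Omar: 09:00-10:30, 15:00-16:00.
Those are the intersection windows.
Summing the common windows: 90 + 60 = 150 minutes.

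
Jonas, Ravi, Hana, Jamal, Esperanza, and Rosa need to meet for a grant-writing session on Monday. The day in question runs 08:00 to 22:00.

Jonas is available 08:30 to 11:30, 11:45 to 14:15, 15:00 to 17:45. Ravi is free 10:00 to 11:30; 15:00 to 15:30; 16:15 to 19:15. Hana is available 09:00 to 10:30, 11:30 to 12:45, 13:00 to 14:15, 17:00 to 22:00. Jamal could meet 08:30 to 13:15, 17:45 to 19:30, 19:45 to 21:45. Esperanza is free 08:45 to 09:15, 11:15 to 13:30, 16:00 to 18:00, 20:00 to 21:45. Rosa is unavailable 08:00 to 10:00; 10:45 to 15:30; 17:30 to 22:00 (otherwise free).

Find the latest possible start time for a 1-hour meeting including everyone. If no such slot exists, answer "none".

Jonas free: 08:30-11:30, 11:45-14:15, 15:00-17:45.
Ravi free: 10:00-11:30, 15:00-15:30, 16:15-19:15.
Hana free: 09:00-10:30, 11:30-12:45, 13:00-14:15, 17:00-22:00.
Jamal free: 08:30-13:15, 17:45-19:30, 19:45-21:45.
Esperanza free: 08:45-09:15, 11:15-13:30, 16:00-18:00, 20:00-21:45.
Rosa free: 10:00-10:45, 15:30-17:30 (invert busy blocks within the working day).
Jonas ∩ Ravi: 10:00-11:30, 15:00-15:30, 16:15-17:45.
Jonas ∩ Ravi ∩ Hana: 10:00-10:30, 17:00-17:45.
Jonas ∩ Ravi ∩ Hana ∩ Jamal: 10:00-10:30.
Jonas ∩ Ravi ∩ Hana ∩ Jamal ∩ Esperanza: ∅.
Jonas ∩ Ravi ∩ Hana ∩ Jamal ∩ Esperanza ∩ Rosa: ∅.
There is no time when everyone is free.
No common window is at least 60 minutes long.

none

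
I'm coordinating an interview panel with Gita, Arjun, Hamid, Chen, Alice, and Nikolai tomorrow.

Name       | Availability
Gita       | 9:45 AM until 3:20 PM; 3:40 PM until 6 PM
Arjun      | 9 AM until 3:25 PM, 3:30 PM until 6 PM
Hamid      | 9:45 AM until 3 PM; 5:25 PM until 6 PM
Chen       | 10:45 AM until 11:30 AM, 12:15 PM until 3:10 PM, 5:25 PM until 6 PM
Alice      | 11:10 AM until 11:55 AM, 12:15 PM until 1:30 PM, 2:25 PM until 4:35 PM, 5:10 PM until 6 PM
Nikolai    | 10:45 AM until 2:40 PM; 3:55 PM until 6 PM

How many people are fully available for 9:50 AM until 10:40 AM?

3

Gita, Arjun, and Hamid can make the full 09:50-10:40 slot — that's 3.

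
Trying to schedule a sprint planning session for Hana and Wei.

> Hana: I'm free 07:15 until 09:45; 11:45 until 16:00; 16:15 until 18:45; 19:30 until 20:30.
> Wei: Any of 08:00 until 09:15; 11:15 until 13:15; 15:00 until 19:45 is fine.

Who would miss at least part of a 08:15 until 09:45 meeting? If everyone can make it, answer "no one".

Wei

Hana: free for 08:15-09:45. Wei: not fully free for 08:15-09:45.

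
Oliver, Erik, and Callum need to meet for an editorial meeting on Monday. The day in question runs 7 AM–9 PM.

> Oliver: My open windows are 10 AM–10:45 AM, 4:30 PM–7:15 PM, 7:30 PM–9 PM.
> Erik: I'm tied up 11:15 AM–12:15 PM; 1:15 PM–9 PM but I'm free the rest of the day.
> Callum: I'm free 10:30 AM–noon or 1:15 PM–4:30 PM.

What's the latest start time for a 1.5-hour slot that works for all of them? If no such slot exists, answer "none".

none

Oliver free: 10:00-10:45, 16:30-19:15, 19:30-21:00.
Erik free: 07:00-11:15, 12:15-13:15 (invert busy blocks within the working day).
Callum free: 10:30-12:00, 13:15-16:30.
Oliver ∩ Erik: 10:00-10:45.
Oliver ∩ Erik ∩ Callum: 10:30-10:45.
No common window is at least 90 minutes long.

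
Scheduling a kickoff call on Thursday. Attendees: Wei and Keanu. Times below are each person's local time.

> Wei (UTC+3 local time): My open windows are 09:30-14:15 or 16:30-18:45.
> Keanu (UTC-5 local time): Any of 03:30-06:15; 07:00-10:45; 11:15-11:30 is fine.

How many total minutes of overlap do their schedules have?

Wei in UTC: 06:30-11:15, 13:30-15:45 (subtract 3h to convert from UTC+3).
Keanu in UTC: 08:30-11:15, 12:00-15:45, 16:15-16:30 (add 5h to convert from UTC-5).
Wei ∩ Keanu: 08:30-11:15, 13:30-15:45.
Summing the common windows: 165 + 135 = 300 minutes.

300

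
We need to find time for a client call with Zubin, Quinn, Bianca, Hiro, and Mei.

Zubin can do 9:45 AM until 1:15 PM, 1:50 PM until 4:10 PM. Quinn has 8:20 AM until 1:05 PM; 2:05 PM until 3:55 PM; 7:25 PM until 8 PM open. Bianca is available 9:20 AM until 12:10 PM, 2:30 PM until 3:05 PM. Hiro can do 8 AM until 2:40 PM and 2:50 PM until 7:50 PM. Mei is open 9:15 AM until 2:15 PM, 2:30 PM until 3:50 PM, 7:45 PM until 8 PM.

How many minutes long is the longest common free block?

145

Zubin ∩ Quinn: 09:45-13:05, 14:05-15:55.
Zubin ∩ Quinn ∩ Bianca: 09:45-12:10, 14:30-15:05.
Zubin ∩ Quinn ∩ Bianca ∩ Hiro: 09:45-12:10, 14:30-14:40, 14:50-15:05.
Zubin ∩ Quinn ∩ Bianca ∩ Hiro ∩ Mei: 09:45-12:10, 14:30-14:40, 14:50-15:05.
So the common availability across everyone is 09:45-12:10, 14:30-14:40, 14:50-15:05.
The longest is 09:45-12:10 at 145 minutes.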